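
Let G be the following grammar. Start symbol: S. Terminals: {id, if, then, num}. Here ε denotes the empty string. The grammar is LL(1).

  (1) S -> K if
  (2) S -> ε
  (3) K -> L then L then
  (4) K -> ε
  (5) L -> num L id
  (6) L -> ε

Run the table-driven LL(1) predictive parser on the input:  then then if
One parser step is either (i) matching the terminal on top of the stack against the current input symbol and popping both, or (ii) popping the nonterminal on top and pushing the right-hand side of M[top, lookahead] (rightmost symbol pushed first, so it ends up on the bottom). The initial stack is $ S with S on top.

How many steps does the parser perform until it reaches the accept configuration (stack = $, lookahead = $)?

7

step 1: stack=$ S  input=then then if $  — expand S -> K if
step 2: stack=$ if K  input=then then if $  — expand K -> L then L then
step 3: stack=$ if then L then L  input=then then if $  — expand L -> ε
step 4: stack=$ if then L then  input=then then if $  — match then
step 5: stack=$ if then L  input=then if $  — expand L -> ε
step 6: stack=$ if then  input=then if $  — match then
step 7: stack=$ if  input=if $  — match if
Accept reached after 7 steps.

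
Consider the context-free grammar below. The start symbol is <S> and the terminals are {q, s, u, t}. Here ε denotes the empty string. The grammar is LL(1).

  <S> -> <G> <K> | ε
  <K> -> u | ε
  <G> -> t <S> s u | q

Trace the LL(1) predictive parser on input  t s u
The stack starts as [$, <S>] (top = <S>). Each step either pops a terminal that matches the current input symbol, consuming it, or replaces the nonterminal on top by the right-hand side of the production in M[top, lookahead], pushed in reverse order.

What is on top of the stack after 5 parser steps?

u

step 1: stack=$ <S>  input=t s u $  — expand <S> -> <G> <K>
step 2: stack=$ <K> <G>  input=t s u $  — expand <G> -> t <S> s u
step 3: stack=$ <K> u s <S> t  input=t s u $  — match t
step 4: stack=$ <K> u s <S>  input=s u $  — expand <S> -> ε
step 5: stack=$ <K> u s  input=s u $  — match s
Stack after step 5: $ <K> u (top = u).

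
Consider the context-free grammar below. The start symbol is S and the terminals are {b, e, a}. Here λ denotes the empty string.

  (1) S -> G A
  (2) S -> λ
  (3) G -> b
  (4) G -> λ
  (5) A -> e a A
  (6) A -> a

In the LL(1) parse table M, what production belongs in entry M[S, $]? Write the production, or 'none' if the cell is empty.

FIRST(G): from G->b we get {b}; from G->λ we get {λ}. So FIRST(G) = {λ, b}.
FIRST(A): from A->e a A we get {e}; from A->a we get {a}. So FIRST(A) = {a, e}.
FIRST(S): from S->G A we get {a, b, e}; from S->λ we get {λ}. So FIRST(S) = {λ, a, b, e}.
FOLLOW(S) includes $ since S is the start symbol.
FOLLOW(S): S appears on no right-hand side. Thus FOLLOW(S) = {$}.
For S -> G A: FIRST(G A) = {a, b, e}, so it goes in M[S, t] for t ∈ {a, b, e}.
For S -> λ: FIRST(λ) = {λ}, so it goes in M[S, t] for t ∈ {}; since λ ∈ FIRST, also for every t ∈ FOLLOW(S) = {$}.

S -> λ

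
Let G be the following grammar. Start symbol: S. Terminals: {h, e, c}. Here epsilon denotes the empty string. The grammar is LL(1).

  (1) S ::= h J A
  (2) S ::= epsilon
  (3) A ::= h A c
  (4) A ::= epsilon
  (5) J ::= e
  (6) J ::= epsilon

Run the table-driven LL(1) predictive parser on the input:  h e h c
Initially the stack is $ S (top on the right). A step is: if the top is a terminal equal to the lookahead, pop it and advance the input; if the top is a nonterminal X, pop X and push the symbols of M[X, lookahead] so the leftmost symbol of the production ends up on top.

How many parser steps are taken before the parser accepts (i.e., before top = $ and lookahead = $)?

     Stack    Input      Action
  1  $ S      h e h c $  expand S ::= h J A
  2  $ A J h  h e h c $  match h
  3  $ A J    e h c $    expand J ::= e
  4  $ A e    e h c $    match e
  5  $ A      h c $      expand A ::= h A c
  6  $ c A h  h c $      match h
  7  $ c A    c $        expand A ::= epsilon
  8  $ c      c $        match c
Accept reached after 8 steps.

8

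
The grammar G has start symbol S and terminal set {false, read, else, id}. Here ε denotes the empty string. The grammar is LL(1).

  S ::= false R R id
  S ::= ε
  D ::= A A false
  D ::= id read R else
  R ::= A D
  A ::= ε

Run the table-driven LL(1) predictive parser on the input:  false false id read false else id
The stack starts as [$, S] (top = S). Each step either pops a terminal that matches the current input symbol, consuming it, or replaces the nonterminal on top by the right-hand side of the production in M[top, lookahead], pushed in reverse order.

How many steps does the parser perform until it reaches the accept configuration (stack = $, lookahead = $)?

21

      Stack                Input                                Action
   1  $ S                  false false id read false else id $  expand S ::= false R R id
   2  $ id R R false       false false id read false else id $  match false
   3  $ id R R             false id read false else id $        expand R ::= A D
   4  $ id R D A           false id read false else id $        expand A ::= ε
   5  $ id R D             false id read false else id $        expand D ::= A A false
   6  $ id R false A A     false id read false else id $        expand A ::= ε
   7  $ id R false A       false id read false else id $        expand A ::= ε
   8  $ id R false         false id read false else id $        match false
   9  $ id R               id read false else id $              expand R ::= A D
  10  $ id D A             id read false else id $              expand A ::= ε
  11  $ id D               id read false else id $              expand D ::= id read R else
  12  $ id else R read id  id read false else id $              match id
  13  $ id else R read     read false else id $                 match read
  14  $ id else R          false else id $                      expand R ::= A D
  15  $ id else D A        false else id $                      expand A ::= ε
  16  $ id else D          false else id $                      expand D ::= A A false
  17  $ id else false A A  false else id $                      expand A ::= ε
  18  $ id else false A    false else id $                      expand A ::= ε
  19  $ id else false      false else id $                      match false
  20  $ id else            else id $                            match else
  21  $ id                 id $                                 match id
Accept reached after 21 steps.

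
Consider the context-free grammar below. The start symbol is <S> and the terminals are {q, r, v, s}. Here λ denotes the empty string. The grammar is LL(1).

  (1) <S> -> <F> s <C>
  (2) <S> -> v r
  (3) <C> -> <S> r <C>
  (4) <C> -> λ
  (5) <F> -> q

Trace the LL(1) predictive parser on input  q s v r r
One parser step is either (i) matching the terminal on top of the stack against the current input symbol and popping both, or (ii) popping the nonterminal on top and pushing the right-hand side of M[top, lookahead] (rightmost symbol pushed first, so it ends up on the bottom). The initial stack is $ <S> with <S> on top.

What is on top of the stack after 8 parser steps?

     Stack        Input        Action
  1  $ <S>        q s v r r $  expand <S> -> <F> s <C>
  2  $ <C> s <F>  q s v r r $  expand <F> -> q
  3  $ <C> s q    q s v r r $  match q
  4  $ <C> s      s v r r $    match s
  5  $ <C>        v r r $      expand <C> -> <S> r <C>
  6  $ <C> r <S>  v r r $      expand <S> -> v r
  7  $ <C> r r v  v r r $      match v
  8  $ <C> r r    r r $        match r
Stack after step 8: $ <C> r (top = r).

r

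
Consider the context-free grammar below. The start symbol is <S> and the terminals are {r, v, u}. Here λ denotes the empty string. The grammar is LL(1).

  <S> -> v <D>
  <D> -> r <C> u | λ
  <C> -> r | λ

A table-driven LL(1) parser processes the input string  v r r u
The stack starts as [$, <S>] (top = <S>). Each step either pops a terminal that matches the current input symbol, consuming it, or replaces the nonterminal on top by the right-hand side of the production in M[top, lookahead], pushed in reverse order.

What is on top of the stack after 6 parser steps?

     Stack      Input      Action
  1  $ <S>      v r r u $  expand <S> -> v <D>
  2  $ <D> v    v r r u $  match v
  3  $ <D>      r r u $    expand <D> -> r <C> u
  4  $ u <C> r  r r u $    match r
  5  $ u <C>    r u $      expand <C> -> r
  6  $ u r      r u $      match r
Stack after step 6: $ u (top = u).

u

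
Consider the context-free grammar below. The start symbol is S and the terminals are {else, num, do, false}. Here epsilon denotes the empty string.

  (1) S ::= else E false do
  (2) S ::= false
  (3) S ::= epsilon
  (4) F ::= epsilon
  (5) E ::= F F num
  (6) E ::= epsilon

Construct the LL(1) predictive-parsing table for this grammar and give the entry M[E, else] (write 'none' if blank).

none

FIRST(S): from S::=else E false do we get {else}; from S::=false we get {false}; from S::=epsilon we get {epsilon}. So FIRST(S) = {epsilon, else, false}.
FIRST(F): from F::=epsilon we get {epsilon}. So FIRST(F) = {epsilon}.
FIRST(E): from E::=F F num we get {num}; from E::=epsilon we get {epsilon}. So FIRST(E) = {epsilon, num}.
FOLLOW(S) includes $ since S is the start symbol.
FOLLOW(E): in S::=else E false do, E is followed by false do with FIRST {false}. Thus FOLLOW(E) = {false}.
For E ::= F F num: FIRST(F F num) = {num}, so it goes in M[E, t] for t ∈ {num}.
For E ::= epsilon: FIRST(epsilon) = {epsilon}, so it goes in M[E, t] for t ∈ {}; since epsilon ∈ FIRST, also for every t ∈ FOLLOW(E) = {false}.
None of these place a production in M[E, else].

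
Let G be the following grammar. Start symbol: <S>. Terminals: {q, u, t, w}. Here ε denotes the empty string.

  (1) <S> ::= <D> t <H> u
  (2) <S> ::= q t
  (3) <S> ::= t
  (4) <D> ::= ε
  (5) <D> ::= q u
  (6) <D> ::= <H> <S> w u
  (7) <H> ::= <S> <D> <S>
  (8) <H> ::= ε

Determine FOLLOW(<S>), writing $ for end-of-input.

FIRST(<S>) = {q, t}  (via <D> t <H> u)
FIRST(<H>) = {ε, q, t}  (via <S> <D> <S>)
FIRST(<D>) = {ε, q, t}  (via <H> <S> w u)
FOLLOW(<S>) includes $ since <S> is the start symbol.
FOLLOW(<D>): in <S>::=<D> t <H> u, <D> is followed by t <H> u with FIRST {t}; in <H>::=<S> <D> <S>, <D> is followed by <S> with FIRST {q, t}. Thus FOLLOW(<D>) = {q, t}.
FOLLOW(<H>): in <S>::=<D> t <H> u, <H> is followed by u with FIRST {u}; in <D>::=<H> <S> w u, <H> is followed by <S> w u with FIRST {q, t}. Thus FOLLOW(<H>) = {q, t, u}.
FOLLOW(<S>): in <D>::=<H> <S> w u, <S> is followed by w u with FIRST {w}; in <H>::=<S> <D> <S> (occurrence 1), <S> is followed by <D> <S> with FIRST {q, t}; in <H>::=<S> <D> <S> (occurrence 2), the suffix after <S> is empty, so FOLLOW(<S>) ⊇ FOLLOW(<H>) = {q, t, u}. Thus FOLLOW(<S>) = {$, q, t, u, w}.

{$, q, t, u, w}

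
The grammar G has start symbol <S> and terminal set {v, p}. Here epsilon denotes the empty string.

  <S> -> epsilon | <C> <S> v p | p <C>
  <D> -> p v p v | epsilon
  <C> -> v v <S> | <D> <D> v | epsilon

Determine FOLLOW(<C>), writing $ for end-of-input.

FIRST(<D>) = {epsilon, p}
FIRST(<C>) = {epsilon, p, v}  (via <D> <D> v)
FIRST(<S>) = {epsilon, p, v}  (via <C> <S> v p)
FOLLOW(<S>) includes $ since <S> is the start symbol.
FOLLOW(<D>): in <C>-><D> <D> v (occurrence 1), <D> is followed by <D> v with FIRST {p, v}; in <C>-><D> <D> v (occurrence 2), <D> is followed by v with FIRST {v}. Thus FOLLOW(<D>) = {p, v}.
FOLLOW(<S>): in <S>-><C> <S> v p, <S> is followed by v p with FIRST {v}; in <C>->v v <S>, the suffix after <S> is empty, so FOLLOW(<S>) ⊇ FOLLOW(<C>) = {$, p, v}. Thus FOLLOW(<S>) = {$, p, v}.
FOLLOW(<C>): in <S>-><C> <S> v p, <C> is followed by <S> v p with FIRST {p, v}; in <S>->p <C>, the suffix after <C> is empty, so FOLLOW(<C>) ⊇ FOLLOW(<S>) = {$, p, v}. Thus FOLLOW(<C>) = {$, p, v}.

{$, p, v}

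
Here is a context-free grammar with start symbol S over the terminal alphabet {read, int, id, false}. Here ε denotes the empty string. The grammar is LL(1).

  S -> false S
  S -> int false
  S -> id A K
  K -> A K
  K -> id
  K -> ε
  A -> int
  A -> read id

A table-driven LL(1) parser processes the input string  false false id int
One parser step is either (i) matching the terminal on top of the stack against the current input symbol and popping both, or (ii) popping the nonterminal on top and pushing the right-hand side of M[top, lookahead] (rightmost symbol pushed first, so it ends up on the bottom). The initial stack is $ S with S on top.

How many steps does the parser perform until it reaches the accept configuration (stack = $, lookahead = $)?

9

     Stack      Input                 Action
  1  $ S        false false id int $  expand S -> false S
  2  $ S false  false false id int $  match false
  3  $ S        false id int $        expand S -> false S
  4  $ S false  false id int $        match false
  5  $ S        id int $              expand S -> id A K
  6  $ K A id   id int $              match id
  7  $ K A      int $                 expand A -> int
  8  $ K int    int $                 match int
  9  $ K        $                     expand K -> ε
Accept reached after 9 steps.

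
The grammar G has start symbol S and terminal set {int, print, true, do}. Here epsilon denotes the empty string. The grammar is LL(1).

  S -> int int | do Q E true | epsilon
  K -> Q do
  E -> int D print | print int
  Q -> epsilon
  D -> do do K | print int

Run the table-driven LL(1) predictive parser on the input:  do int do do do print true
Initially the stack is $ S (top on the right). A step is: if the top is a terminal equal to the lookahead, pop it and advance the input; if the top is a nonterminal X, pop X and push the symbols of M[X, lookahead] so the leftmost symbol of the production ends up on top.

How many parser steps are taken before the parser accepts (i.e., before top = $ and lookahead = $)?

13

      Stack                 Input                         Action
   1  $ S                   do int do do do print true $  expand S -> do Q E true
   2  $ true E Q do         do int do do do print true $  match do
   3  $ true E Q            int do do do print true $     expand Q -> epsilon
   4  $ true E              int do do do print true $     expand E -> int D print
   5  $ true print D int    int do do do print true $     match int
   6  $ true print D        do do do print true $         expand D -> do do K
   7  $ true print K do do  do do do print true $         match do
   8  $ true print K do     do do print true $            match do
   9  $ true print K        do print true $               expand K -> Q do
  10  $ true print do Q     do print true $               expand Q -> epsilon
  11  $ true print do       do print true $               match do
  12  $ true print          print true $                  match print
  13  $ true                true $                        match true
Accept reached after 13 steps.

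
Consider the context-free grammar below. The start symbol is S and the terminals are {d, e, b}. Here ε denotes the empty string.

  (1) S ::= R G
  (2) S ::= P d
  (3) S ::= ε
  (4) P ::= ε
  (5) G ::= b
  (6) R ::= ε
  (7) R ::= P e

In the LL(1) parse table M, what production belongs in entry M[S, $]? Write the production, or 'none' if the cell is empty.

FIRST(P): from P::=ε we get {ε}. So FIRST(P) = {ε}.
FIRST(G): from G::=b we get {b}. So FIRST(G) = {b}.
FIRST(R): from R::=ε we get {ε}; from R::=P e we get {e}. So FIRST(R) = {ε, e}.
FIRST(S): from S::=R G we get {b, e}; from S::=P d we get {d}; from S::=ε we get {ε}. So FIRST(S) = {ε, b, d, e}.
FOLLOW(S) includes $ since S is the start symbol.
FOLLOW(S): S appears on no right-hand side. Thus FOLLOW(S) = {$}.
For S ::= R G: FIRST(R G) = {b, e}, so it goes in M[S, t] for t ∈ {b, e}.
For S ::= P d: FIRST(P d) = {d}, so it goes in M[S, t] for t ∈ {d}.
For S ::= ε: FIRST(ε) = {ε}, so it goes in M[S, t] for t ∈ {}; since ε ∈ FIRST, also for every t ∈ FOLLOW(S) = {$}.

S ::= ε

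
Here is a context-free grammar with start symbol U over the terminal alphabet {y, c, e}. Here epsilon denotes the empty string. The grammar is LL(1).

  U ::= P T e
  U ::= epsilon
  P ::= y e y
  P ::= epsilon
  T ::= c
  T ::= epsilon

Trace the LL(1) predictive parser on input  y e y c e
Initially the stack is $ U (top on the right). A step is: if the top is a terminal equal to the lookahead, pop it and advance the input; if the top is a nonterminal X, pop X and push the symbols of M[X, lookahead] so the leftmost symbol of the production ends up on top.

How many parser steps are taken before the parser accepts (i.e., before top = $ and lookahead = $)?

     Stack        Input        Action
  1  $ U          y e y c e $  expand U ::= P T e
  2  $ e T P      y e y c e $  expand P ::= y e y
  3  $ e T y e y  y e y c e $  match y
  4  $ e T y e    e y c e $    match e
  5  $ e T y      y c e $      match y
  6  $ e T        c e $        expand T ::= c
  7  $ e c        c e $        match c
  8  $ e          e $          match e
Accept reached after 8 steps.

8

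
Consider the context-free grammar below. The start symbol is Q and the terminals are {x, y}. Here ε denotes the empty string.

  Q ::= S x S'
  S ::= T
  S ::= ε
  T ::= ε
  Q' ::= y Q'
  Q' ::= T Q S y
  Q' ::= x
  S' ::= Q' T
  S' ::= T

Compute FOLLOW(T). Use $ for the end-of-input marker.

{$, x, y}

FIRST(T): from T::=ε we get {ε}. So FIRST(T) = {ε}.
FIRST(S): from S::=T we get {ε}; from S::=ε we get {ε}. So FIRST(S) = {ε}.
FIRST(Q): from Q::=S x S' we get {x}. So FIRST(Q) = {x}.
FIRST(Q'): from Q'::=y Q' we get {y}; from Q'::=T Q S y we get {x}; from Q'::=x we get {x}. So FIRST(Q') = {x, y}.
FIRST(S'): from S'::=Q' T we get {x, y}; from S'::=T we get {ε}. So FIRST(S') = {ε, x, y}.
FOLLOW(Q) includes $ since Q is the start symbol.
FOLLOW(Q): in Q'::=T Q S y, Q is followed by S y with FIRST {y}. Thus FOLLOW(Q) = {$, y}.
FOLLOW(S): in Q::=S x S', S is followed by x S' with FIRST {x}; in Q'::=T Q S y, S is followed by y with FIRST {y}. Thus FOLLOW(S) = {x, y}.
FOLLOW(S'): in Q::=S x S', the suffix after S' is empty, so FOLLOW(S') ⊇ FOLLOW(Q) = {$, y}. Thus FOLLOW(S') = {$, y}.
FOLLOW(T): in S::=T, the suffix after T is empty, so FOLLOW(T) ⊇ FOLLOW(S) = {x, y}; in Q'::=T Q S y, T is followed by Q S y with FIRST {x}; in S'::=Q' T, the suffix after T is empty, so FOLLOW(T) ⊇ FOLLOW(S') = {$, y}; in S'::=T, the suffix after T is empty, so FOLLOW(T) ⊇ FOLLOW(S') = {$, y}. Thus FOLLOW(T) = {$, x, y}.
FOLLOW(Q'): in Q'::=y Q', the suffix after Q' is empty (adds nothing new); in S'::=Q' T, Q' is followed by T with FIRST {ε}; in S'::=Q' T, the suffix after Q' is nullable, so FOLLOW(Q') ⊇ FOLLOW(S') = {$, y}. Thus FOLLOW(Q') = {$, y}.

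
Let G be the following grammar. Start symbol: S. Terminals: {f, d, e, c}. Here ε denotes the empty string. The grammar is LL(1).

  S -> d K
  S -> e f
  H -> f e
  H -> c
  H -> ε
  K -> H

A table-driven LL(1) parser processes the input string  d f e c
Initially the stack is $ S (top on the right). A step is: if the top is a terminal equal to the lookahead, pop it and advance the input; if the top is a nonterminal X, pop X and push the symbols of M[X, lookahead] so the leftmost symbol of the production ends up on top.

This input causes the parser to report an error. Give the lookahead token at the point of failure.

c

step 1: stack=$ S  input=d f e c $  — expand S -> d K
step 2: stack=$ K d  input=d f e c $  — match d
step 3: stack=$ K  input=f e c $  — expand K -> H
step 4: stack=$ H  input=f e c $  — expand H -> f e
step 5: stack=$ e f  input=f e c $  — match f
step 6: stack=$ e  input=e c $  — match e
step 7: stack=$  input=c $  — error: stack empty but input remains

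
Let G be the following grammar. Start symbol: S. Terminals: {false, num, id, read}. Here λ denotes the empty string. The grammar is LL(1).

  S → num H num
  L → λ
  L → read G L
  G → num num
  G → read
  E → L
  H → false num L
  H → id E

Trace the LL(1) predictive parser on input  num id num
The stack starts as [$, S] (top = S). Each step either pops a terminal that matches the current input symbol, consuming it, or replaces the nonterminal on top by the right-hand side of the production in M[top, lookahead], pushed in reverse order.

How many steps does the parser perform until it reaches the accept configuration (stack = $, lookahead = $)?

7

step 1: stack=$ S  input=num id num $  — expand S → num H num
step 2: stack=$ num H num  input=num id num $  — match num
step 3: stack=$ num H  input=id num $  — expand H → id E
step 4: stack=$ num E id  input=id num $  — match id
step 5: stack=$ num E  input=num $  — expand E → L
step 6: stack=$ num L  input=num $  — expand L → λ
step 7: stack=$ num  input=num $  — match num
Accept reached after 7 steps.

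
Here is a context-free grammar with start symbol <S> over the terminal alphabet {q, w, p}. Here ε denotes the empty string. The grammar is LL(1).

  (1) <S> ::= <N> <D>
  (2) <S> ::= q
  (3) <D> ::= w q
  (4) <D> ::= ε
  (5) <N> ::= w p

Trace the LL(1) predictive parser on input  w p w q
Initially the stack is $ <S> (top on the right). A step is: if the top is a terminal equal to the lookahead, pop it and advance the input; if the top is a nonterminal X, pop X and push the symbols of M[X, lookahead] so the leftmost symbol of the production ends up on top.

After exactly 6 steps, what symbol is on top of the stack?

     Stack      Input      Action
  1  $ <S>      w p w q $  expand <S> ::= <N> <D>
  2  $ <D> <N>  w p w q $  expand <N> ::= w p
  3  $ <D> p w  w p w q $  match w
  4  $ <D> p    p w q $    match p
  5  $ <D>      w q $      expand <D> ::= w q
  6  $ q w      w q $      match w
Stack after step 6: $ q (top = q).

q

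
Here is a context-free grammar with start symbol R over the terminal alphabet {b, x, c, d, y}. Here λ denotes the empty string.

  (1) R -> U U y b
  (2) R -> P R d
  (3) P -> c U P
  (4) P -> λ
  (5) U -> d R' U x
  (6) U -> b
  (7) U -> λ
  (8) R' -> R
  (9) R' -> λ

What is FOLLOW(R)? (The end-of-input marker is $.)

{$, b, d, x}

FIRST(P) = {λ, c}
FIRST(U) = {λ, b, d}
FIRST(R) = {b, c, d, y}  (via U U y b, P R d)
FIRST(R') = {λ, b, c, d, y}  (via R)
FOLLOW(R) includes $ since R is the start symbol.
FOLLOW(P): in R->P R d, P is followed by R d with FIRST {b, c, d, y}; in P->c U P, the suffix after P is empty (adds nothing new). Thus FOLLOW(P) = {b, c, d, y}.
FOLLOW(U): in R->U U y b (occurrence 1), U is followed by U y b with FIRST {b, d, y}; in R->U U y b (occurrence 2), U is followed by y b with FIRST {y}; in P->c U P, U is followed by P with FIRST {λ, c}; in P->c U P, the suffix after U is nullable, so FOLLOW(U) ⊇ FOLLOW(P) = {b, c, d, y}; in U->d R' U x, U is followed by x with FIRST {x}. Thus FOLLOW(U) = {b, c, d, x, y}.
FOLLOW(R'): in U->d R' U x, R' is followed by U x with FIRST {b, d, x}. Thus FOLLOW(R') = {b, d, x}.
FOLLOW(R): in R->P R d, R is followed by d with FIRST {d}; in R'->R, the suffix after R is empty, so FOLLOW(R) ⊇ FOLLOW(R') = {b, d, x}. Thus FOLLOW(R) = {$, b, d, x}.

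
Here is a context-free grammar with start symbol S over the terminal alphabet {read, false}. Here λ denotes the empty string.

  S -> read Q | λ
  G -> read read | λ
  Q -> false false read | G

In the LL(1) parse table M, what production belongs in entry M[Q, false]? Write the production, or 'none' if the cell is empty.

FIRST(S): from S->read Q we get {read}; from S->λ we get {λ}. So FIRST(S) = {λ, read}.
FIRST(G): from G->read read we get {read}; from G->λ we get {λ}. So FIRST(G) = {λ, read}.
FIRST(Q): from Q->false false read we get {false}; from Q->G we get {λ, read}. So FIRST(Q) = {λ, false, read}.
FOLLOW(S) includes $ since S is the start symbol.
FOLLOW(S): S appears on no right-hand side. Thus FOLLOW(S) = {$}.
FOLLOW(Q): in S->read Q, the suffix after Q is empty, so FOLLOW(Q) ⊇ FOLLOW(S) = {$}. Thus FOLLOW(Q) = {$}.
For Q -> false false read: FIRST(false false read) = {false}, so it goes in M[Q, t] for t ∈ {false}.
For Q -> G: FIRST(G) = {λ, read}, so it goes in M[Q, t] for t ∈ {read}; since λ ∈ FIRST, also for every t ∈ FOLLOW(Q) = {$}.

Q -> false false read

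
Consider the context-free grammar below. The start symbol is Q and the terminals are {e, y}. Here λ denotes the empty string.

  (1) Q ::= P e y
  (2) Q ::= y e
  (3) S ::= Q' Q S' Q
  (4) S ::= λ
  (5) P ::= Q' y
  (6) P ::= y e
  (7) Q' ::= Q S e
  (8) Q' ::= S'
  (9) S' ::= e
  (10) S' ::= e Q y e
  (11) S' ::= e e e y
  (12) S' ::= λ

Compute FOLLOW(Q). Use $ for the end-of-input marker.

{$, e, y}

FIRST(S') = {λ, e}
FIRST(Q) = {e, y}  (via P e y)
FIRST(Q') = {λ, e, y}  (via Q S e, S')
FIRST(S) = {λ, e, y}  (via Q' Q S' Q)
FIRST(P) = {e, y}  (via Q' y)
FOLLOW(Q) includes $ since Q is the start symbol.
FOLLOW(S): in Q'::=Q S e, S is followed by e with FIRST {e}. Thus FOLLOW(S) = {e}.
FOLLOW(Q): in S::=Q' Q S' Q (occurrence 1), Q is followed by S' Q with FIRST {e, y}; in S::=Q' Q S' Q (occurrence 2), the suffix after Q is empty, so FOLLOW(Q) ⊇ FOLLOW(S) = {e}; in Q'::=Q S e, Q is followed by S e with FIRST {e, y}; in S'::=e Q y e, Q is followed by y e with FIRST {y}. Thus FOLLOW(Q) = {$, e, y}.
FOLLOW(P): in Q::=P e y, P is followed by e y with FIRST {e}. Thus FOLLOW(P) = {e}.
FOLLOW(Q'): in S::=Q' Q S' Q, Q' is followed by Q S' Q with FIRST {e, y}; in P::=Q' y, Q' is followed by y with FIRST {y}. Thus FOLLOW(Q') = {e, y}.
FOLLOW(S'): in S::=Q' Q S' Q, S' is followed by Q with FIRST {e, y}; in Q'::=S', the suffix after S' is empty, so FOLLOW(S') ⊇ FOLLOW(Q') = {e, y}. Thus FOLLOW(S') = {e, y}.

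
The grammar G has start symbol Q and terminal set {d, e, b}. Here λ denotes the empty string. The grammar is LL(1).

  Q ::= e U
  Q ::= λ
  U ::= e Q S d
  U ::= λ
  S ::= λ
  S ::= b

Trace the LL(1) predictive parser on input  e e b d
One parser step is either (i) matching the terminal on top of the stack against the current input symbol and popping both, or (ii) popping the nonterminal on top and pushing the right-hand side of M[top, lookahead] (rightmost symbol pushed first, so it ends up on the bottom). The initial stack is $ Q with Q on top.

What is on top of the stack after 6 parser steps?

     Stack      Input      Action
  1  $ Q        e e b d $  expand Q ::= e U
  2  $ U e      e e b d $  match e
  3  $ U        e b d $    expand U ::= e Q S d
  4  $ d S Q e  e b d $    match e
  5  $ d S Q    b d $      expand Q ::= λ
  6  $ d S      b d $      expand S ::= b
Stack after step 6: $ d b (top = b).

b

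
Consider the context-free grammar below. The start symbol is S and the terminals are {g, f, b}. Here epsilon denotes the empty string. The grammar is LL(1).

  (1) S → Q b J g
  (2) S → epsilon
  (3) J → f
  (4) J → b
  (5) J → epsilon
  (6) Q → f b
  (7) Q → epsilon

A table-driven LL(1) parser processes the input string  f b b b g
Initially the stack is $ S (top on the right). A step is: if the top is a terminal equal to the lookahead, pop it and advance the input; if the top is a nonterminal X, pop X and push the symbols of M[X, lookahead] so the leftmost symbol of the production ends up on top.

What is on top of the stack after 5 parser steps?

J

     Stack        Input        Action
  1  $ S          f b b b g $  expand S → Q b J g
  2  $ g J b Q    f b b b g $  expand Q → f b
  3  $ g J b b f  f b b b g $  match f
  4  $ g J b b    b b b g $    match b
  5  $ g J b      b b g $      match b
Stack after step 5: $ g J (top = J).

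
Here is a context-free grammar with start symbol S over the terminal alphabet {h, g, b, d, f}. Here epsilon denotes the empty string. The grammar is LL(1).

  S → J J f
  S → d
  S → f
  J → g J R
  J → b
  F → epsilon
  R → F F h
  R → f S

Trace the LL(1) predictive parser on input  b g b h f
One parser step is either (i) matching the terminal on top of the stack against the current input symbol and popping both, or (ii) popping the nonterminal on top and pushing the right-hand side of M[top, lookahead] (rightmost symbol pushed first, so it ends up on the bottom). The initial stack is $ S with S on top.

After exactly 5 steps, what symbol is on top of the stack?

step 1: stack=$ S  input=b g b h f $  — expand S → J J f
step 2: stack=$ f J J  input=b g b h f $  — expand J → b
step 3: stack=$ f J b  input=b g b h f $  — match b
step 4: stack=$ f J  input=g b h f $  — expand J → g J R
step 5: stack=$ f R J g  input=g b h f $  — match g
Stack after step 5: $ f R J (top = J).

J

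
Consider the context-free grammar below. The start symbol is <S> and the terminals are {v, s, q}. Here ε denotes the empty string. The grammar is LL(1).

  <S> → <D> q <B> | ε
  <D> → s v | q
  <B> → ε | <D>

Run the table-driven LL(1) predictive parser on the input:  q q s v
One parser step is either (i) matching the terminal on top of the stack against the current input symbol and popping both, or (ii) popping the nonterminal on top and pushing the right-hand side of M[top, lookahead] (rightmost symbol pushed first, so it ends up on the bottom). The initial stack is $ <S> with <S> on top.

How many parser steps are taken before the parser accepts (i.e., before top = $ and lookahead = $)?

     Stack        Input      Action
  1  $ <S>        q q s v $  expand <S> → <D> q <B>
  2  $ <B> q <D>  q q s v $  expand <D> → q
  3  $ <B> q q    q q s v $  match q
  4  $ <B> q      q s v $    match q
  5  $ <B>        s v $      expand <B> → <D>
  6  $ <D>        s v $      expand <D> → s v
  7  $ v s        s v $      match s
  8  $ v          v $        match v
Accept reached after 8 steps.

8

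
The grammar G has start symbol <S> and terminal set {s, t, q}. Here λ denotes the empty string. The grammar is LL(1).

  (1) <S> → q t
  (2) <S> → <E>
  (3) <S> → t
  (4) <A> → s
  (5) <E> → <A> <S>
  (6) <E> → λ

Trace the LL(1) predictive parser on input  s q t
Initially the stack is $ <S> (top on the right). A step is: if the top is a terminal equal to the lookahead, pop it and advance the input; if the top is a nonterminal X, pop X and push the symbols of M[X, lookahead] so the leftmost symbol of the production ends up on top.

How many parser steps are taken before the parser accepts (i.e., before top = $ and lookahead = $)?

7

     Stack      Input    Action
  1  $ <S>      s q t $  expand <S> → <E>
  2  $ <E>      s q t $  expand <E> → <A> <S>
  3  $ <S> <A>  s q t $  expand <A> → s
  4  $ <S> s    s q t $  match s
  5  $ <S>      q t $    expand <S> → q t
  6  $ t q      q t $    match q
  7  $ t        t $      match t
Accept reached after 7 steps.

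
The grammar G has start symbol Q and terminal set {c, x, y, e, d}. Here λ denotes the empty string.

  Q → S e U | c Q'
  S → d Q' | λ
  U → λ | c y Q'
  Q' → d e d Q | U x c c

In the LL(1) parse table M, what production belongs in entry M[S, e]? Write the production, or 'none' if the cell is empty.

FIRST(S): from S→d Q' we get {d}; from S→λ we get {λ}. So FIRST(S) = {λ, d}.
FIRST(U): from U→λ we get {λ}; from U→c y Q' we get {c}. So FIRST(U) = {λ, c}.
FIRST(Q): from Q→S e U we get {d, e}; from Q→c Q' we get {c}. So FIRST(Q) = {c, d, e}.
FIRST(Q'): from Q'→d e d Q we get {d}; from Q'→U x c c we get {c, x}. So FIRST(Q') = {c, d, x}.
FOLLOW(Q) includes $ since Q is the start symbol.
FOLLOW(S): in Q→S e U, S is followed by e U with FIRST {e}. Thus FOLLOW(S) = {e}.
For S → d Q': FIRST(d Q') = {d}, so it goes in M[S, t] for t ∈ {d}.
For S → λ: FIRST(λ) = {λ}, so it goes in M[S, t] for t ∈ {}; since λ ∈ FIRST, also for every t ∈ FOLLOW(S) = {e}.

S → λ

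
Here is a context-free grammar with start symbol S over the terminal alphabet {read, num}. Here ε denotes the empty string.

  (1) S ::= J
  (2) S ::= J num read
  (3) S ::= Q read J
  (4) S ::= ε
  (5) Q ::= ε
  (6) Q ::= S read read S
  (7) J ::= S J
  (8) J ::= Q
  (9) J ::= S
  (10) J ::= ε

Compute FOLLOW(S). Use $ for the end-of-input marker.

{$, num, read}

FIRST(S): from S::=J we get {ε, num, read}; from S::=J num read we get {num, read}; from S::=Q read J we get {num, read}; from S::=ε we get {ε}. So FIRST(S) = {ε, num, read}.
FIRST(Q): from Q::=ε we get {ε}; from Q::=S read read S we get {num, read}. So FIRST(Q) = {ε, num, read}.
FIRST(J): from J::=S J we get {ε, num, read}; from J::=Q we get {ε, num, read}; from J::=S we get {ε, num, read}; from J::=ε we get {ε}. So FIRST(J) = {ε, num, read}.
FOLLOW(S) includes $ since S is the start symbol.
FOLLOW(S): in Q::=S read read S (occurrence 1), S is followed by read read S with FIRST {read}; in Q::=S read read S (occurrence 2), the suffix after S is empty, so FOLLOW(S) ⊇ FOLLOW(Q) = {$, num, read}; in J::=S J, S is followed by J with FIRST {ε, num, read}; in J::=S J, the suffix after S is nullable, so FOLLOW(S) ⊇ FOLLOW(J) = {$, num, read}; in J::=S, the suffix after S is empty, so FOLLOW(S) ⊇ FOLLOW(J) = {$, num, read}. Thus FOLLOW(S) = {$, num, read}.
FOLLOW(J): in S::=J, the suffix after J is empty, so FOLLOW(J) ⊇ FOLLOW(S) = {$, num, read}; in S::=J num read, J is followed by num read with FIRST {num}; in S::=Q read J, the suffix after J is empty, so FOLLOW(J) ⊇ FOLLOW(S) = {$, num, read}; in J::=S J, the suffix after J is empty (adds nothing new). Thus FOLLOW(J) = {$, num, read}.
FOLLOW(Q): in S::=Q read J, Q is followed by read J with FIRST {read}; in J::=Q, the suffix after Q is empty, so FOLLOW(Q) ⊇ FOLLOW(J) = {$, num, read}. Thus FOLLOW(Q) = {$, num, read}.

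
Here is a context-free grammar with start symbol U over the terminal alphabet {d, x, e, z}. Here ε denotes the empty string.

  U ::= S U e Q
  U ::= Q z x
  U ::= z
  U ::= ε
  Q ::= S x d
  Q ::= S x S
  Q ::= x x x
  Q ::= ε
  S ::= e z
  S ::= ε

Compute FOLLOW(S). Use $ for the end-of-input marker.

{$, e, x, z}

FIRST(S) = {ε, e}
FIRST(Q) = {ε, e, x}  (via S x d, S x S)
FIRST(U) = {ε, e, x, z}  (via S U e Q, Q z x)
FOLLOW(U) includes $ since U is the start symbol.
FOLLOW(U): in U::=S U e Q, U is followed by e Q with FIRST {e}. Thus FOLLOW(U) = {$, e}.
FOLLOW(Q): in U::=S U e Q, the suffix after Q is empty, so FOLLOW(Q) ⊇ FOLLOW(U) = {$, e}; in U::=Q z x, Q is followed by z x with FIRST {z}. Thus FOLLOW(Q) = {$, e, z}.
FOLLOW(S): in U::=S U e Q, S is followed by U e Q with FIRST {e, x, z}; in Q::=S x d, S is followed by x d with FIRST {x}; in Q::=S x S (occurrence 1), S is followed by x S with FIRST {x}; in Q::=S x S (occurrence 2), the suffix after S is empty, so FOLLOW(S) ⊇ FOLLOW(Q) = {$, e, z}. Thus FOLLOW(S) = {$, e, x, z}.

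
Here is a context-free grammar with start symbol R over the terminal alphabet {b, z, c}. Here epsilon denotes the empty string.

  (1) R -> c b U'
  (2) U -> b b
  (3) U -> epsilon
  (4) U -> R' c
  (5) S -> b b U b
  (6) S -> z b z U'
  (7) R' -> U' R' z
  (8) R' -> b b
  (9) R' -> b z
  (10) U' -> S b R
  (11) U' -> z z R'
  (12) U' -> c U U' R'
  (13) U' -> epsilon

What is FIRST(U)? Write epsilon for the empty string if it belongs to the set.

FIRST(R) = {c}
FIRST(S) = {b, z}
FIRST(U') = {epsilon, b, c, z}  (via S b R)
FIRST(R') = {b, c, z}  (via U' R' z)
FIRST(U) = {epsilon, b, c, z}  (via R' c)

{epsilon, b, c, z}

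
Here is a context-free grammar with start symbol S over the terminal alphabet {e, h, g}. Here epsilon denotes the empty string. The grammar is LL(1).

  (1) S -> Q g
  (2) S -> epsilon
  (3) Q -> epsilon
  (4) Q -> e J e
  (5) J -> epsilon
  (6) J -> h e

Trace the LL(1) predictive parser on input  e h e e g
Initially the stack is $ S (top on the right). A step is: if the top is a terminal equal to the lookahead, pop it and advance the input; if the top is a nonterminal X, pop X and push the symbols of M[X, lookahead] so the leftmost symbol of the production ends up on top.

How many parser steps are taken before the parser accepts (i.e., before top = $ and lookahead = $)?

step 1: stack=$ S  input=e h e e g $  — expand S -> Q g
step 2: stack=$ g Q  input=e h e e g $  — expand Q -> e J e
step 3: stack=$ g e J e  input=e h e e g $  — match e
step 4: stack=$ g e J  input=h e e g $  — expand J -> h e
step 5: stack=$ g e e h  input=h e e g $  — match h
step 6: stack=$ g e e  input=e e g $  — match e
step 7: stack=$ g e  input=e g $  — match e
step 8: stack=$ g  input=g $  — match g
Accept reached after 8 steps.

8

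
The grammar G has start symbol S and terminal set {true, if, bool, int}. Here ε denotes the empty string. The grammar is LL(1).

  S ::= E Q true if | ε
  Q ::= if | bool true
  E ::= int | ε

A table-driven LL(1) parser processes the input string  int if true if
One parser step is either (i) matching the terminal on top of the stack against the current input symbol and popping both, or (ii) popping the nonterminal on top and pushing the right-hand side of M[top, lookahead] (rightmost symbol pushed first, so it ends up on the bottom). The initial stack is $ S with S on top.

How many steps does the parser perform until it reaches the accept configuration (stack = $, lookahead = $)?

step 1: stack=$ S  input=int if true if $  — expand S ::= E Q true if
step 2: stack=$ if true Q E  input=int if true if $  — expand E ::= int
step 3: stack=$ if true Q int  input=int if true if $  — match int
step 4: stack=$ if true Q  input=if true if $  — expand Q ::= if
step 5: stack=$ if true if  input=if true if $  — match if
step 6: stack=$ if true  input=true if $  — match true
step 7: stack=$ if  input=if $  — match if
Accept reached after 7 steps.

7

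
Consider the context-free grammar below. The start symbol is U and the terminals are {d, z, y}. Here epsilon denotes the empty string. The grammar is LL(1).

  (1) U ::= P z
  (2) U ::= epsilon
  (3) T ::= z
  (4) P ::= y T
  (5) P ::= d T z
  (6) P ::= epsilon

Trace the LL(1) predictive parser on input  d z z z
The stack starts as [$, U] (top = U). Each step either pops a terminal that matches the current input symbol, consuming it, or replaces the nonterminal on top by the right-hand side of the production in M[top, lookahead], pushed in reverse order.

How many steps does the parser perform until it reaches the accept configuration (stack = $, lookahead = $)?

step 1: stack=$ U  input=d z z z $  — expand U ::= P z
step 2: stack=$ z P  input=d z z z $  — expand P ::= d T z
step 3: stack=$ z z T d  input=d z z z $  — match d
step 4: stack=$ z z T  input=z z z $  — expand T ::= z
step 5: stack=$ z z z  input=z z z $  — match z
step 6: stack=$ z z  input=z z $  — match z
step 7: stack=$ z  input=z $  — match z
Accept reached after 7 steps.

7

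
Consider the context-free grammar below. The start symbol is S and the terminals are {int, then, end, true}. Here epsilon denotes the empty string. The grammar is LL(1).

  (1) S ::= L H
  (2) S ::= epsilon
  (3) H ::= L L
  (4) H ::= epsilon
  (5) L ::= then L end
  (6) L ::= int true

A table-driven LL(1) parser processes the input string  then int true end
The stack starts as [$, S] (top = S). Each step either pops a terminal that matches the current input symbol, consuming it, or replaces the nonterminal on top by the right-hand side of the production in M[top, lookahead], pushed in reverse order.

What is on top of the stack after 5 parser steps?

step 1: stack=$ S  input=then int true end $  — expand S ::= L H
step 2: stack=$ H L  input=then int true end $  — expand L ::= then L end
step 3: stack=$ H end L then  input=then int true end $  — match then
step 4: stack=$ H end L  input=int true end $  — expand L ::= int true
step 5: stack=$ H end true int  input=int true end $  — match int
Stack after step 5: $ H end true (top = true).

true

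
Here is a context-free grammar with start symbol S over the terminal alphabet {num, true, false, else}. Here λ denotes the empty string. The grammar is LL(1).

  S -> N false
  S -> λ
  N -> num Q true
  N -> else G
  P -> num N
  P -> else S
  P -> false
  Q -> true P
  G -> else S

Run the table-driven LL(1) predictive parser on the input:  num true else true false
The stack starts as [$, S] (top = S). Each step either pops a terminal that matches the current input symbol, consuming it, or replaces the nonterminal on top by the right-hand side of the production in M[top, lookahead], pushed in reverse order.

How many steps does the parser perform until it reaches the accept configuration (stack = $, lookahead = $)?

step 1: stack=$ S  input=num true else true false $  — expand S -> N false
step 2: stack=$ false N  input=num true else true false $  — expand N -> num Q true
step 3: stack=$ false true Q num  input=num true else true false $  — match num
step 4: stack=$ false true Q  input=true else true false $  — expand Q -> true P
step 5: stack=$ false true P true  input=true else true false $  — match true
step 6: stack=$ false true P  input=else true false $  — expand P -> else S
step 7: stack=$ false true S else  input=else true false $  — match else
step 8: stack=$ false true S  input=true false $  — expand S -> λ
step 9: stack=$ false true  input=true false $  — match true
step 10: stack=$ false  input=false $  — match false
Accept reached after 10 steps.

10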